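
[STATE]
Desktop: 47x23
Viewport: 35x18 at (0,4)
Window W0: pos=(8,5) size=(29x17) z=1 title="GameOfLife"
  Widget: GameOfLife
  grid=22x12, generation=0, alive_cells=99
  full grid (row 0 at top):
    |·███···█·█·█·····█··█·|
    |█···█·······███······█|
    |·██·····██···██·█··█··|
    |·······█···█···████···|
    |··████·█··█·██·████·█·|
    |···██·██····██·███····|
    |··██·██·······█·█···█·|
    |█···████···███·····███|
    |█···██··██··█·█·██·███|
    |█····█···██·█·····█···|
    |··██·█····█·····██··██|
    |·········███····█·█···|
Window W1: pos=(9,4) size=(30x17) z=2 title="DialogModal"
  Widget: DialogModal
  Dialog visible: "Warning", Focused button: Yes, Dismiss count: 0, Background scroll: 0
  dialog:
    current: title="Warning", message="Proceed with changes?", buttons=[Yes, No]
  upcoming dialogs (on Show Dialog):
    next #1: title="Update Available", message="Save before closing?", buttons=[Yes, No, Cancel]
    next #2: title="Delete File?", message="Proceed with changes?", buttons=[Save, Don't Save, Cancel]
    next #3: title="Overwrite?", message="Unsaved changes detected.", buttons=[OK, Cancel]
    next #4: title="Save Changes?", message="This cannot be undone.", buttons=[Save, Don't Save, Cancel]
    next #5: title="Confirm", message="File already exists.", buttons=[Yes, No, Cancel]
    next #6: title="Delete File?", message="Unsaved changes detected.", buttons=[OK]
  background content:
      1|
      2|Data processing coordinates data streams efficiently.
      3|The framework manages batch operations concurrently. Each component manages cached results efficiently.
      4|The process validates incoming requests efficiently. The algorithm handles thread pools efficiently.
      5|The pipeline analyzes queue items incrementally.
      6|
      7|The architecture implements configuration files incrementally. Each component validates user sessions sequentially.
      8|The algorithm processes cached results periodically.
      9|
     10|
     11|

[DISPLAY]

         ┏━━━━━━━━━━━━━━━━━━━━━━━━━
        ┏┃ DialogModal             
        ┃┠─────────────────────────
        ┠┃                         
        ┃┃Data processing coordinat
        ┃┃The framework manages bat
        ┃┃The process validates inc
        ┃┃Th┌──────────────────────
        ┃┃  │       Warning        
        ┃┃Th│Proceed with changes? 
        ┃┃Th│      [Yes]  No       
        ┃┃  └──────────────────────
        ┃┃                         
        ┃┃                         
        ┃┃                         
        ┃┃                         
        ┃┗━━━━━━━━━━━━━━━━━━━━━━━━━
        ┗━━━━━━━━━━━━━━━━━━━━━━━━━━


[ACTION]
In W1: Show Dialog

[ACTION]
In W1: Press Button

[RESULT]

         ┏━━━━━━━━━━━━━━━━━━━━━━━━━
        ┏┃ DialogModal             
        ┃┠─────────────────────────
        ┠┃                         
        ┃┃Data processing coordinat
        ┃┃The framework manages bat
        ┃┃The process validates inc
        ┃┃The pipeline analyzes que
        ┃┃                         
        ┃┃The architecture implemen
        ┃┃The algorithm processes c
        ┃┃                         
        ┃┃                         
        ┃┃                         
        ┃┃                         
        ┃┃                         
        ┃┗━━━━━━━━━━━━━━━━━━━━━━━━━
        ┗━━━━━━━━━━━━━━━━━━━━━━━━━━


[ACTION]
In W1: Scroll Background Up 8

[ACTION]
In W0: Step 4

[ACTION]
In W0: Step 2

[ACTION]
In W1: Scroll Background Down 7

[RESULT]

         ┏━━━━━━━━━━━━━━━━━━━━━━━━━
        ┏┃ DialogModal             
        ┃┠─────────────────────────
        ┠┃The algorithm processes c
        ┃┃                         
        ┃┃                         
        ┃┃                         
        ┃┃                         
        ┃┃                         
        ┃┃                         
        ┃┃                         
        ┃┃                         
        ┃┃                         
        ┃┃                         
        ┃┃                         
        ┃┃                         
        ┃┗━━━━━━━━━━━━━━━━━━━━━━━━━
        ┗━━━━━━━━━━━━━━━━━━━━━━━━━━


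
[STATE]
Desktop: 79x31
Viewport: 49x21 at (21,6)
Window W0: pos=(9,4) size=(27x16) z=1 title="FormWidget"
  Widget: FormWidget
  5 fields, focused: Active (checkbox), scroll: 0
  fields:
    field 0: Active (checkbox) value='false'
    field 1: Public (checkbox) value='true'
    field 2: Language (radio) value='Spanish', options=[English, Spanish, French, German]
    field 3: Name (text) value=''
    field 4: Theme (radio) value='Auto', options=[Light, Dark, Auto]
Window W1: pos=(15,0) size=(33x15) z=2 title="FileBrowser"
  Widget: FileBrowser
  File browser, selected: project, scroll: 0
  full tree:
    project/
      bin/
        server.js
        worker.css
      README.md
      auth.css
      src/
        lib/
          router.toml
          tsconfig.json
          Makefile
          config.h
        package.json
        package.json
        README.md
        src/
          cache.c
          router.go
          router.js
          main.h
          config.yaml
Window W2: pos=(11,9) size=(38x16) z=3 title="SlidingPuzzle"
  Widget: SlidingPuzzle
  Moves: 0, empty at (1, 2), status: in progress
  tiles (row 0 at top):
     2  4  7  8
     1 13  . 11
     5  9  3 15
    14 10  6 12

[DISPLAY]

uth.css                   ┃                      
+] src/                   ┃                      
                          ┃                      
━━━━━━━━━━━━━━━━━━━━━━━━━━━┓                     
uzzle                      ┃                     
───────────────────────────┨                     
─┬────┬────┐               ┃                     
 │  7 │  8 │               ┃                     
─┼────┼────┤               ┃                     
 │    │ 11 │               ┃                     
─┼────┼────┤               ┃                     
 │  3 │ 15 │               ┃                     
─┼────┼────┤               ┃                     
 │  6 │ 12 │               ┃                     
─┴────┴────┘               ┃                     
                           ┃                     
                           ┃                     
                           ┃                     
━━━━━━━━━━━━━━━━━━━━━━━━━━━┛                     
                                                 
                                                 


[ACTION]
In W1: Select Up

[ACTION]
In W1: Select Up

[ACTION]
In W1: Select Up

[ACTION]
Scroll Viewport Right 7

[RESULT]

                   ┃                             
                   ┃                             
                   ┃                             
━━━━━━━━━━━━━━━━━━━━┓                            
                    ┃                            
────────────────────┨                            
────┐               ┃                            
  8 │               ┃                            
────┤               ┃                            
 11 │               ┃                            
────┤               ┃                            
 15 │               ┃                            
────┤               ┃                            
 12 │               ┃                            
────┘               ┃                            
                    ┃                            
                    ┃                            
                    ┃                            
━━━━━━━━━━━━━━━━━━━━┛                            
                                                 
                                                 


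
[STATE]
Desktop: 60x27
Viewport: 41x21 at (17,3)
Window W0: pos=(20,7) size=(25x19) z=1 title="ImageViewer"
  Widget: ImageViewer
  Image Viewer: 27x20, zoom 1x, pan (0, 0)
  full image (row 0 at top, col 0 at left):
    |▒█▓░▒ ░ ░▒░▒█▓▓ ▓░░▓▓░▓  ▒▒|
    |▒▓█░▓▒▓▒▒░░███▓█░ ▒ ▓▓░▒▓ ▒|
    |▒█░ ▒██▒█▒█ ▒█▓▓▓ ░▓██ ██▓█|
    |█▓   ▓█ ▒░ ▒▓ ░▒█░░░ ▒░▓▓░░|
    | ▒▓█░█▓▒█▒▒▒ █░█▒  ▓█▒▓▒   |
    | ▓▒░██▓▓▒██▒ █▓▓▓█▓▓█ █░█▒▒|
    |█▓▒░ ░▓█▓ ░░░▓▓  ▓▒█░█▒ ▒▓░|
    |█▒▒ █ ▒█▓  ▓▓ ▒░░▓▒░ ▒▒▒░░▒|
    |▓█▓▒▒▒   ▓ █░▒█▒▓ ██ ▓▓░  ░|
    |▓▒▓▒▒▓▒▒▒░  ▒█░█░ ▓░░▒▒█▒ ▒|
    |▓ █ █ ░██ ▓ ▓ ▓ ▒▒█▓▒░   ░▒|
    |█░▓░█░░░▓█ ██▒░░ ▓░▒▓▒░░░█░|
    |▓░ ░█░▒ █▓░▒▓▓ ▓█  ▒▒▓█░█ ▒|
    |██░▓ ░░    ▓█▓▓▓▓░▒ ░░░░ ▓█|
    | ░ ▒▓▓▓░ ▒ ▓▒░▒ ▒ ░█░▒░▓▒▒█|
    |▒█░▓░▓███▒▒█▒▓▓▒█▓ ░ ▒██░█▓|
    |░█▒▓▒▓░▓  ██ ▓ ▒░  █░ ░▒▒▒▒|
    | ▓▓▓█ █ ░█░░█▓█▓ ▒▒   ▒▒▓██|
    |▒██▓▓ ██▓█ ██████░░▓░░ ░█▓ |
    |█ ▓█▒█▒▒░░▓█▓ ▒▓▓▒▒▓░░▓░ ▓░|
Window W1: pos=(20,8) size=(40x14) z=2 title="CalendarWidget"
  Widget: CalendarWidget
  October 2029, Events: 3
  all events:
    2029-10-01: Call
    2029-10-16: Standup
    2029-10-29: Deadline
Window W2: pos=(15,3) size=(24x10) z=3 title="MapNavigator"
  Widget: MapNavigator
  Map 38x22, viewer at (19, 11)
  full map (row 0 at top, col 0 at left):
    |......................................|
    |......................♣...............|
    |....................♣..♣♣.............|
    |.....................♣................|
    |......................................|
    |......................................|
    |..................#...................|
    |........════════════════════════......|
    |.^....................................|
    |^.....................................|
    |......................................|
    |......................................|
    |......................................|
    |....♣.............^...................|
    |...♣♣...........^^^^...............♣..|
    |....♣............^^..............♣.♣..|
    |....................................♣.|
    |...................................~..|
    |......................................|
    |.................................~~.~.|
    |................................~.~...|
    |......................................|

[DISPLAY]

━━━━━━━━━━━━━━━━━━━━━┓                   
MapNavigator         ┃                   
─────────────────────┨                   
.....................┃                   
.....................┃━━━━━┓             
.....................┃━━━━━━━━━━━━━━━━━━━
..........@..........┃                   
.....................┃───────────────────
.........^...........┃er 2029            
━━━━━━━━━━━━━━━━━━━━━┛Su                 
   ┃ 1*  2  3  4  5  6  7                
   ┃ 8  9 10 11 12 13 14                 
   ┃15 16* 17 18 19 20 21                
   ┃22 23 24 25 26 27 28                 
   ┃29* 30 31                            
   ┃                                     
   ┃                                     
   ┃                                     
   ┗━━━━━━━━━━━━━━━━━━━━━━━━━━━━━━━━━━━━━
   ┃▓░ ░█░▒ █▓░▒▓▓ ▓█  ▒▒▓█┃             
   ┃██░▓ ░░    ▓█▓▓▓▓░▒ ░░░┃             


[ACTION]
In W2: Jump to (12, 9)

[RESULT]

━━━━━━━━━━━━━━━━━━━━━┓                   
MapNavigator         ┃                   
─────────────────────┨                   
................#....┃                   
......═══════════════┃━━━━━┓             
.....................┃━━━━━━━━━━━━━━━━━━━
..........@..........┃                   
.....................┃───────────────────
.....................┃er 2029            
━━━━━━━━━━━━━━━━━━━━━┛Su                 
   ┃ 1*  2  3  4  5  6  7                
   ┃ 8  9 10 11 12 13 14                 
   ┃15 16* 17 18 19 20 21                
   ┃22 23 24 25 26 27 28                 
   ┃29* 30 31                            
   ┃                                     
   ┃                                     
   ┃                                     
   ┗━━━━━━━━━━━━━━━━━━━━━━━━━━━━━━━━━━━━━
   ┃▓░ ░█░▒ █▓░▒▓▓ ▓█  ▒▒▓█┃             
   ┃██░▓ ░░    ▓█▓▓▓▓░▒ ░░░┃             


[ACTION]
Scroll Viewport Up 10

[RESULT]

                                         
                                         
                                         
━━━━━━━━━━━━━━━━━━━━━┓                   
MapNavigator         ┃                   
─────────────────────┨                   
................#....┃                   
......═══════════════┃━━━━━┓             
.....................┃━━━━━━━━━━━━━━━━━━━
..........@..........┃                   
.....................┃───────────────────
.....................┃er 2029            
━━━━━━━━━━━━━━━━━━━━━┛Su                 
   ┃ 1*  2  3  4  5  6  7                
   ┃ 8  9 10 11 12 13 14                 
   ┃15 16* 17 18 19 20 21                
   ┃22 23 24 25 26 27 28                 
   ┃29* 30 31                            
   ┃                                     
   ┃                                     
   ┃                                     


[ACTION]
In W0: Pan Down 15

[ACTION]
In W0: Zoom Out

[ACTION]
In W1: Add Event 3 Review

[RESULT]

                                         
                                         
                                         
━━━━━━━━━━━━━━━━━━━━━┓                   
MapNavigator         ┃                   
─────────────────────┨                   
................#....┃                   
......═══════════════┃━━━━━┓             
.....................┃━━━━━━━━━━━━━━━━━━━
..........@..........┃                   
.....................┃───────────────────
.....................┃er 2029            
━━━━━━━━━━━━━━━━━━━━━┛Su                 
   ┃ 1*  2  3*  4  5  6  7               
   ┃ 8  9 10 11 12 13 14                 
   ┃15 16* 17 18 19 20 21                
   ┃22 23 24 25 26 27 28                 
   ┃29* 30 31                            
   ┃                                     
   ┃                                     
   ┃                                     


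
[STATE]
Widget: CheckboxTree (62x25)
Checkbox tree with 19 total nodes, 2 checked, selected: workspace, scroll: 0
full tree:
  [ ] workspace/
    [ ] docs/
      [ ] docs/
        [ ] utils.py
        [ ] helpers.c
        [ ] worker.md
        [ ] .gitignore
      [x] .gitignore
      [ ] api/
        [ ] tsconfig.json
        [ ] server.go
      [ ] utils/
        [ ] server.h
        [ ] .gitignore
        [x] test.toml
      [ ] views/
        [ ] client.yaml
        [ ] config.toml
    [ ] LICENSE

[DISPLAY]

>[-] workspace/                                               
   [-] docs/                                                  
     [ ] docs/                                                
       [ ] utils.py                                           
       [ ] helpers.c                                          
       [ ] worker.md                                          
       [ ] .gitignore                                         
     [x] .gitignore                                           
     [ ] api/                                                 
       [ ] tsconfig.json                                      
       [ ] server.go                                          
     [-] utils/                                               
       [ ] server.h                                           
       [ ] .gitignore                                         
       [x] test.toml                                          
     [ ] views/                                               
       [ ] client.yaml                                        
       [ ] config.toml                                        
   [ ] LICENSE                                                
                                                              
                                                              
                                                              
                                                              
                                                              
                                                              


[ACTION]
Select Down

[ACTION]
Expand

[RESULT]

 [-] workspace/                                               
>  [-] docs/                                                  
     [ ] docs/                                                
       [ ] utils.py                                           
       [ ] helpers.c                                          
       [ ] worker.md                                          
       [ ] .gitignore                                         
     [x] .gitignore                                           
     [ ] api/                                                 
       [ ] tsconfig.json                                      
       [ ] server.go                                          
     [-] utils/                                               
       [ ] server.h                                           
       [ ] .gitignore                                         
       [x] test.toml                                          
     [ ] views/                                               
       [ ] client.yaml                                        
       [ ] config.toml                                        
   [ ] LICENSE                                                
                                                              
                                                              
                                                              
                                                              
                                                              
                                                              


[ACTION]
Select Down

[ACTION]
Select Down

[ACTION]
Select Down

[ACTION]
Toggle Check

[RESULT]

 [-] workspace/                                               
   [-] docs/                                                  
     [-] docs/                                                
       [ ] utils.py                                           
>      [x] helpers.c                                          
       [ ] worker.md                                          
       [ ] .gitignore                                         
     [x] .gitignore                                           
     [ ] api/                                                 
       [ ] tsconfig.json                                      
       [ ] server.go                                          
     [-] utils/                                               
       [ ] server.h                                           
       [ ] .gitignore                                         
       [x] test.toml                                          
     [ ] views/                                               
       [ ] client.yaml                                        
       [ ] config.toml                                        
   [ ] LICENSE                                                
                                                              
                                                              
                                                              
                                                              
                                                              
                                                              


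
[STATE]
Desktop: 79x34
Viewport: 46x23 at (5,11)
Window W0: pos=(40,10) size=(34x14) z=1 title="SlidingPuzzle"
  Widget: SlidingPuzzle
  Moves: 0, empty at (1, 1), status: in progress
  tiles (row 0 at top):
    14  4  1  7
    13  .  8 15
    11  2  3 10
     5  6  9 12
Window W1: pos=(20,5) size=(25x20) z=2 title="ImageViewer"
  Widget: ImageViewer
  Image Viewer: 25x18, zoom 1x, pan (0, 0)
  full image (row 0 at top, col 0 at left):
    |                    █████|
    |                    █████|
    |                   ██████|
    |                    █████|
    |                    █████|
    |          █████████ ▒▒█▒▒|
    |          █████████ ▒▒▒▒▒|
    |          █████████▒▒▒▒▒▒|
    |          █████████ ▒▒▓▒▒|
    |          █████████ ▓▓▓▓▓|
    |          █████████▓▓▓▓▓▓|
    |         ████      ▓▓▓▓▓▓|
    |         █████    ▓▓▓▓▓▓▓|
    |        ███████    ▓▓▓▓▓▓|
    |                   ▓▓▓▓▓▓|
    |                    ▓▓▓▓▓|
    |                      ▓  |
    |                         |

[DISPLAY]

               ┃                    ███┃dingPu
               ┃                    ███┃──────
               ┃          █████████ ▒▒█┃─┬────
               ┃          █████████ ▒▒▒┃ │  4 
               ┃          █████████▒▒▒▒┃─┼────
               ┃          █████████ ▒▒▓┃ │    
               ┃          █████████ ▓▓▓┃─┼────
               ┃          █████████▓▓▓▓┃ │  2 
               ┃         ████      ▓▓▓▓┃─┼────
               ┃         █████    ▓▓▓▓▓┃ │  6 
               ┃        ███████    ▓▓▓▓┃─┴────
               ┃                   ▓▓▓▓┃s: 0  
               ┃                    ▓▓▓┃━━━━━━
               ┗━━━━━━━━━━━━━━━━━━━━━━━┛      
                                              
                                              
                                              
                                              
                                              
                                              
                                              
                                              
                                              


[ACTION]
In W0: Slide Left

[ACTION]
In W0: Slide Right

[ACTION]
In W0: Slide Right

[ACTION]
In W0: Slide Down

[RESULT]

               ┃                    ███┃dingPu
               ┃                    ███┃──────
               ┃          █████████ ▒▒█┃─┬────
               ┃          █████████ ▒▒▒┃ │  4 
               ┃          █████████▒▒▒▒┃─┼────
               ┃          █████████ ▒▒▓┃ │ 13 
               ┃          █████████ ▓▓▓┃─┼────
               ┃          █████████▓▓▓▓┃ │  2 
               ┃         ████      ▓▓▓▓┃─┼────
               ┃         █████    ▓▓▓▓▓┃ │  6 
               ┃        ███████    ▓▓▓▓┃─┴────
               ┃                   ▓▓▓▓┃s: 4  
               ┃                    ▓▓▓┃━━━━━━
               ┗━━━━━━━━━━━━━━━━━━━━━━━┛      
                                              
                                              
                                              
                                              
                                              
                                              
                                              
                                              
                                              


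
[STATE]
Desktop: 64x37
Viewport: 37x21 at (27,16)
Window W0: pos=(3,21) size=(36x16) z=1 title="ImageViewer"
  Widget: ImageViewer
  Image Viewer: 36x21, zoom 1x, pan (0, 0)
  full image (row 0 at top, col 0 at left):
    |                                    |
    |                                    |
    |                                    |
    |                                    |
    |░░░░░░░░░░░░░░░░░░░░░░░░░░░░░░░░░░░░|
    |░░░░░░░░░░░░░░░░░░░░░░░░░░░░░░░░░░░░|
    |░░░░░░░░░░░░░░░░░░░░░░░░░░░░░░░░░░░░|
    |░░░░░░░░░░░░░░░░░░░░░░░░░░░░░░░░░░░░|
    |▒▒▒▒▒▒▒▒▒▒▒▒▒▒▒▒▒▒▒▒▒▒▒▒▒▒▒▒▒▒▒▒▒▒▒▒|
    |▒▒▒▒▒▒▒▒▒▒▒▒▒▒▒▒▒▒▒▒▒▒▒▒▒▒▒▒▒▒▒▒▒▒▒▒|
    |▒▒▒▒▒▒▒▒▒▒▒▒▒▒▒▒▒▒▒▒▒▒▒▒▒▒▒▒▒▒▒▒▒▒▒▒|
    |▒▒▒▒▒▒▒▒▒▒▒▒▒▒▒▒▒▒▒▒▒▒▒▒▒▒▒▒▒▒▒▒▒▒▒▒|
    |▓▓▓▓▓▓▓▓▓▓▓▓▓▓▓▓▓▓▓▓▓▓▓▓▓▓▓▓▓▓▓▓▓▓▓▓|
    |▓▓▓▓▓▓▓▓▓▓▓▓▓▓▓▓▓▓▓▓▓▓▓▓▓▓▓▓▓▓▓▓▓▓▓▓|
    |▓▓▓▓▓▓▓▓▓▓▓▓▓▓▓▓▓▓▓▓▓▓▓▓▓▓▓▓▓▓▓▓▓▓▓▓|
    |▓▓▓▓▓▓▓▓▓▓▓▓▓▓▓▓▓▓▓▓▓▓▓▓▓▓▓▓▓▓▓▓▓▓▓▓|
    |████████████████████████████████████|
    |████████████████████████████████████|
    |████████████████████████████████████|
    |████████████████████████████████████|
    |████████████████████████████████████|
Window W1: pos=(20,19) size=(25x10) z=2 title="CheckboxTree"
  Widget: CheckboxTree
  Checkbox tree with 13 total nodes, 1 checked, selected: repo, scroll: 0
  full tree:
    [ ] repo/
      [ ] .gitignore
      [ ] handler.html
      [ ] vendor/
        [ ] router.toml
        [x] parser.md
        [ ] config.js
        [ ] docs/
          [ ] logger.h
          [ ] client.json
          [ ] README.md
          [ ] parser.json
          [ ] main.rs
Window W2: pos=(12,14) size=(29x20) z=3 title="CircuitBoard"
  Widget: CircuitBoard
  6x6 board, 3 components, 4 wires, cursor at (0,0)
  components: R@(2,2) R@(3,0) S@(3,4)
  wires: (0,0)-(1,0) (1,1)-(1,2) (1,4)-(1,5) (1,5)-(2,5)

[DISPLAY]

─────────────┨                       
             ┃                       
             ┃                       
             ┃━━━┓                   
      · ─ ·  ┃   ┃                   
          │  ┃───┨                   
          ·  ┃   ┃                   
             ┃   ┃                   
      S      ┃   ┃                   
             ┃   ┃                   
             ┃   ┃                   
             ┃   ┃                   
             ┃━━━┛                   
             ┃                       
             ┃                       
             ┃                       
             ┃                       
━━━━━━━━━━━━━┛                       
▒▒▒▒▒▒▒▒▒▒▒┃                         
▒▒▒▒▒▒▒▒▒▒▒┃                         
━━━━━━━━━━━┛                         


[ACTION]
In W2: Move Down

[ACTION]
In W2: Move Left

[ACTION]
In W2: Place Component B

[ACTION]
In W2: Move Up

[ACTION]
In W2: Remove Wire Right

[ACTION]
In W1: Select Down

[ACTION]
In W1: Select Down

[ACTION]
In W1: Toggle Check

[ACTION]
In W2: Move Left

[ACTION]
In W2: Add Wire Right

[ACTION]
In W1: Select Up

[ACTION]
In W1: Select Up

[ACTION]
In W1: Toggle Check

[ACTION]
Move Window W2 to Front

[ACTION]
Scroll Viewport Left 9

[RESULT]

──────────────────────┨              
1 2 3 4 5             ┃              
]─ ·                  ┃              
                      ┃━━━┓          
   · ─ ·       · ─ ·  ┃   ┃          
                   │  ┃───┨          
       R           ·  ┃   ┃          
                      ┃   ┃          
               S      ┃   ┃          
                      ┃   ┃          
                      ┃   ┃          
                      ┃   ┃          
                      ┃━━━┛          
r: (0,0)              ┃              
                      ┃              
                      ┃              
                      ┃              
━━━━━━━━━━━━━━━━━━━━━━┛              
▒▒▒▒▒▒▒▒▒▒▒▒▒▒▒▒▒▒▒▒┃                
▒▒▒▒▒▒▒▒▒▒▒▒▒▒▒▒▒▒▒▒┃                
━━━━━━━━━━━━━━━━━━━━┛                


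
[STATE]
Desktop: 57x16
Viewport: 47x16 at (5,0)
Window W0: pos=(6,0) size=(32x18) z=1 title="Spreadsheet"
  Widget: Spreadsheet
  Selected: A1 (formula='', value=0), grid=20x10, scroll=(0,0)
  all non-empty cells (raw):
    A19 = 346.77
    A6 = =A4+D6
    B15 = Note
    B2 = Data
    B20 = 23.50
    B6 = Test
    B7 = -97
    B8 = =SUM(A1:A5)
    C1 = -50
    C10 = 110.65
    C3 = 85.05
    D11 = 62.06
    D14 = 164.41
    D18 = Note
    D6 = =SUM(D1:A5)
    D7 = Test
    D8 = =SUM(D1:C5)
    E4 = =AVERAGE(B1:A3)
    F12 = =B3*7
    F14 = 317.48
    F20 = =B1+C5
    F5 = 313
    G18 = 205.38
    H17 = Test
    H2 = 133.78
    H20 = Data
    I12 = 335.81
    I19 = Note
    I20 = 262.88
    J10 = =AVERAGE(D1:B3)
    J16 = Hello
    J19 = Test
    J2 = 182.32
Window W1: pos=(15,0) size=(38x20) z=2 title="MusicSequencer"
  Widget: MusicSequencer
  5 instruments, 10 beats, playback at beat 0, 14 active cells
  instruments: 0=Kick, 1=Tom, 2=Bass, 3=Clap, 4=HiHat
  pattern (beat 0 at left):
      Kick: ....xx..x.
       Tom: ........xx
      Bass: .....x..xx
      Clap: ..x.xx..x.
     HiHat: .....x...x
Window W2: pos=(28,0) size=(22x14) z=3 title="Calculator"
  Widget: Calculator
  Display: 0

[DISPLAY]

 ┏━━━━━━━━┏━━━━━━━━━━━━┏━━━━━━━━━━━━━━━━━━━━┓━━
 ┃ Spreads┃ MusicSequen┃ Calculator         ┃  
 ┠────────┠────────────┠────────────────────┨──
 ┃A1:     ┃      ▼12345┃                   0┃  
 ┃       A┃  Kick····██┃┌───┬───┬───┬───┐   ┃  
 ┃--------┃   Tom······┃│ 7 │ 8 │ 9 │ ÷ │   ┃  
 ┃  1     ┃  Bass·····█┃├───┼───┼───┼───┤   ┃  
 ┃  2     ┃  Clap··█·██┃│ 4 │ 5 │ 6 │ × │   ┃  
 ┃  3     ┃ HiHat·····█┃├───┼───┼───┼───┤   ┃  
 ┃  4     ┃            ┃│ 1 │ 2 │ 3 │ - │   ┃  
 ┃  5     ┃            ┃├───┼───┼───┼───┤   ┃  
 ┃  6    3┃            ┃│ 0 │ . │ = │ + │   ┃  
 ┃  7     ┃            ┃└───┴───┴───┴───┘   ┃  
 ┃  8     ┃            ┗━━━━━━━━━━━━━━━━━━━━┛  
 ┃  9     ┃                                    
 ┃ 10     ┃                                    


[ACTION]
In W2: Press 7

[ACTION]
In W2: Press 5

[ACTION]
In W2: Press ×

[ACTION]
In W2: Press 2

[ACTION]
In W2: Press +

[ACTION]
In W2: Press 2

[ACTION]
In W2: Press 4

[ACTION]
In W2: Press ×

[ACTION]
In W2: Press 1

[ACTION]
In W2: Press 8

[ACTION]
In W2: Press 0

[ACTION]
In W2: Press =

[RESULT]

 ┏━━━━━━━━┏━━━━━━━━━━━━┏━━━━━━━━━━━━━━━━━━━━┓━━
 ┃ Spreads┃ MusicSequen┃ Calculator         ┃  
 ┠────────┠────────────┠────────────────────┨──
 ┃A1:     ┃      ▼12345┃               31320┃  
 ┃       A┃  Kick····██┃┌───┬───┬───┬───┐   ┃  
 ┃--------┃   Tom······┃│ 7 │ 8 │ 9 │ ÷ │   ┃  
 ┃  1     ┃  Bass·····█┃├───┼───┼───┼───┤   ┃  
 ┃  2     ┃  Clap··█·██┃│ 4 │ 5 │ 6 │ × │   ┃  
 ┃  3     ┃ HiHat·····█┃├───┼───┼───┼───┤   ┃  
 ┃  4     ┃            ┃│ 1 │ 2 │ 3 │ - │   ┃  
 ┃  5     ┃            ┃├───┼───┼───┼───┤   ┃  
 ┃  6    3┃            ┃│ 0 │ . │ = │ + │   ┃  
 ┃  7     ┃            ┃└───┴───┴───┴───┘   ┃  
 ┃  8     ┃            ┗━━━━━━━━━━━━━━━━━━━━┛  
 ┃  9     ┃                                    
 ┃ 10     ┃                                    


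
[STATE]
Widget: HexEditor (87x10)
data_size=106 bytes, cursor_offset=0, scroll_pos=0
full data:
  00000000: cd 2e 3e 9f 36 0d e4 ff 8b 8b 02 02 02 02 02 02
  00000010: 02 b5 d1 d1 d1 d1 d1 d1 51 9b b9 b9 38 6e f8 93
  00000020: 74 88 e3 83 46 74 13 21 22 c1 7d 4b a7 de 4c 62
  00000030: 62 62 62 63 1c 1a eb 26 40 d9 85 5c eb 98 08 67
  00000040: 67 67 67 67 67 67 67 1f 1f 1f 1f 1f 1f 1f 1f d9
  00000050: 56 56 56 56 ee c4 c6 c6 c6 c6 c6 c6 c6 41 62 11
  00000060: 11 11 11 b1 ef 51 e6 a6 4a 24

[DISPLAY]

00000000  CD 2e 3e 9f 36 0d e4 ff  8b 8b 02 02 02 02 02 02  |..>.6...........|         
00000010  02 b5 d1 d1 d1 d1 d1 d1  51 9b b9 b9 38 6e f8 93  |........Q...8n..|         
00000020  74 88 e3 83 46 74 13 21  22 c1 7d 4b a7 de 4c 62  |t...Ft.!".}K..Lb|         
00000030  62 62 62 63 1c 1a eb 26  40 d9 85 5c eb 98 08 67  |bbbc...&@..\...g|         
00000040  67 67 67 67 67 67 67 1f  1f 1f 1f 1f 1f 1f 1f d9  |ggggggg.........|         
00000050  56 56 56 56 ee c4 c6 c6  c6 c6 c6 c6 c6 41 62 11  |VVVV.........Ab.|         
00000060  11 11 11 b1 ef 51 e6 a6  4a 24                    |.....Q..J$      |         
                                                                                       
                                                                                       
                                                                                       


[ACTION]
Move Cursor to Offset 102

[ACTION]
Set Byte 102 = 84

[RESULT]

00000000  cd 2e 3e 9f 36 0d e4 ff  8b 8b 02 02 02 02 02 02  |..>.6...........|         
00000010  02 b5 d1 d1 d1 d1 d1 d1  51 9b b9 b9 38 6e f8 93  |........Q...8n..|         
00000020  74 88 e3 83 46 74 13 21  22 c1 7d 4b a7 de 4c 62  |t...Ft.!".}K..Lb|         
00000030  62 62 62 63 1c 1a eb 26  40 d9 85 5c eb 98 08 67  |bbbc...&@..\...g|         
00000040  67 67 67 67 67 67 67 1f  1f 1f 1f 1f 1f 1f 1f d9  |ggggggg.........|         
00000050  56 56 56 56 ee c4 c6 c6  c6 c6 c6 c6 c6 41 62 11  |VVVV.........Ab.|         
00000060  11 11 11 b1 ef 51 84 a6  4a 24                    |.....Q..J$      |         
                                                                                       
                                                                                       
                                                                                       


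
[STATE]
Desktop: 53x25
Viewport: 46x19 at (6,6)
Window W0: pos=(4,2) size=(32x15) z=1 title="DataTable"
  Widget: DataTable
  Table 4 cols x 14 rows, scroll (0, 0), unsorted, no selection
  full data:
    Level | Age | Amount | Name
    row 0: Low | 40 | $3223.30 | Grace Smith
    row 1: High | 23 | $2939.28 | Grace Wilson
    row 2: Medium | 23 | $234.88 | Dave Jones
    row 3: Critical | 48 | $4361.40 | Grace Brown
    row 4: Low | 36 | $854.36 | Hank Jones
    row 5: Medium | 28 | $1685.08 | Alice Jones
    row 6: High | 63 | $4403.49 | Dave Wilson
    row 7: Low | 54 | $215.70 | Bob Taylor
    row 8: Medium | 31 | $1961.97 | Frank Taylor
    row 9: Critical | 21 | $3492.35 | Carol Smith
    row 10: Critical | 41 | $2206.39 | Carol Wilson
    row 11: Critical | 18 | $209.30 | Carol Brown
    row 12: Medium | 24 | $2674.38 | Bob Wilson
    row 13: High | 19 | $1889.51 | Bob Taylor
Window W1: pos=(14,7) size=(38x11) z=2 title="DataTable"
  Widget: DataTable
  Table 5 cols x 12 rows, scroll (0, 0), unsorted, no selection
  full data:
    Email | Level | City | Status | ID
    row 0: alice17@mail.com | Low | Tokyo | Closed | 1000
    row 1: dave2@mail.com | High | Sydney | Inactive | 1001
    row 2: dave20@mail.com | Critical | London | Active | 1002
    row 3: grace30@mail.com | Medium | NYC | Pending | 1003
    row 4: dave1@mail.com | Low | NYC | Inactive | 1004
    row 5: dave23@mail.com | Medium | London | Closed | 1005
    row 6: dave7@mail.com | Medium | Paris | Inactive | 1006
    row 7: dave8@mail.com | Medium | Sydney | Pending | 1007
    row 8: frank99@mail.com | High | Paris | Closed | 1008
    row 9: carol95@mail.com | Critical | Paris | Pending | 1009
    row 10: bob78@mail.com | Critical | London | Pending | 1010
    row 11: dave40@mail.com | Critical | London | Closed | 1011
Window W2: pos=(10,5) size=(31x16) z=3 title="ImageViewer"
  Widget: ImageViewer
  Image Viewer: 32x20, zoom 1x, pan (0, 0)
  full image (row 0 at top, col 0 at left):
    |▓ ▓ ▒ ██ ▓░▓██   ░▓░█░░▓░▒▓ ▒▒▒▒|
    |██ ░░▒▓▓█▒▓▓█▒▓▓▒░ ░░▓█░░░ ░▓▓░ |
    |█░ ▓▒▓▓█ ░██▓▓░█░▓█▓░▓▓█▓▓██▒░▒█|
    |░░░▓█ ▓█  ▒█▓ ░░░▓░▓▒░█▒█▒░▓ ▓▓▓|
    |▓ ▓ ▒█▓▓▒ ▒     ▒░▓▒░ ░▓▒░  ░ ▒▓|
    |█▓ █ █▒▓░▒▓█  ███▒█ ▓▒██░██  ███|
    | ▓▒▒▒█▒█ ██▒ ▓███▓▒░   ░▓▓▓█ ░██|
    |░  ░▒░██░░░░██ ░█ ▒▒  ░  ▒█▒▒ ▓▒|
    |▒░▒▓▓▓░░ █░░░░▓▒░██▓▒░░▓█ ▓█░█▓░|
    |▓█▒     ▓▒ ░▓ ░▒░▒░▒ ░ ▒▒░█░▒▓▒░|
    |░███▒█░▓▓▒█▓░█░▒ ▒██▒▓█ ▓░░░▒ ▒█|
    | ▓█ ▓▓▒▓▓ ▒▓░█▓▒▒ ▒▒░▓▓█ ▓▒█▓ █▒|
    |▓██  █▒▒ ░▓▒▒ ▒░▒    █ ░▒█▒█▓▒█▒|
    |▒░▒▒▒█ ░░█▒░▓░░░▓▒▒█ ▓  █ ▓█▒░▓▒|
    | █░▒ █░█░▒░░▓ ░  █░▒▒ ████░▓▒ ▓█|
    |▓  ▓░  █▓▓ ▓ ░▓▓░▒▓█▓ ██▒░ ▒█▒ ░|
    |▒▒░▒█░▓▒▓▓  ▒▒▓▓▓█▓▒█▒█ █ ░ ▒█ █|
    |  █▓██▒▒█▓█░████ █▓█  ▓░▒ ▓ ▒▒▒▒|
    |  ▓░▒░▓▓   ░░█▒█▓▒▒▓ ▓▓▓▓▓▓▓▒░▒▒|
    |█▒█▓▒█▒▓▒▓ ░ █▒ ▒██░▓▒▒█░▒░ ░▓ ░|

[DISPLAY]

────┃ ImageViewer                 ┃           
ow  ┠─────────────────────────────┨━━━━━━━━━━┓
igh ┃▓ ▓ ▒ ██ ▓░▓██   ░▓░█░░▓░▒▓ ▒┃          ┃
ediu┃██ ░░▒▓▓█▒▓▓█▒▓▓▒░ ░░▓█░░░ ░▓┃──────────┨
riti┃█░ ▓▒▓▓█ ░██▓▓░█░▓█▓░▓▓█▓▓██▒┃City  │Sta┃
ow  ┃░░░▓█ ▓█  ▒█▓ ░░░▓░▓▒░█▒█▒░▓ ┃──────┼───┃
ediu┃▓ ▓ ▒█▓▓▒ ▒     ▒░▓▒░ ░▓▒░  ░┃Tokyo │Clo┃
igh ┃█▓ █ █▒▓░▒▓█  ███▒█ ▓▒██░██  ┃Sydney│Ina┃
ow  ┃ ▓▒▒▒█▒█ ██▒ ▓███▓▒░   ░▓▓▓█ ┃London│Act┃
ediu┃░  ░▒░██░░░░██ ░█ ▒▒  ░  ▒█▒▒┃NYC   │Pen┃
━━━━┃▒░▒▓▓▓░░ █░░░░▓▒░██▓▒░░▓█ ▓█░┃NYC   │Ina┃
    ┃▓█▒     ▓▒ ░▓ ░▒░▒░▒ ░ ▒▒░█░▒┃━━━━━━━━━━┛
    ┃░███▒█░▓▓▒█▓░█░▒ ▒██▒▓█ ▓░░░▒┃           
    ┃ ▓█ ▓▓▒▓▓ ▒▓░█▓▒▒ ▒▒░▓▓█ ▓▒█▓┃           
    ┗━━━━━━━━━━━━━━━━━━━━━━━━━━━━━┛           
                                              
                                              
                                              
                                              


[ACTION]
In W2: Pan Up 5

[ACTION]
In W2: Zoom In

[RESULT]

────┃ ImageViewer                 ┃           
ow  ┠─────────────────────────────┨━━━━━━━━━━┓
igh ┃▓▓  ▓▓  ▒▒  ████  ▓▓░░▓▓████ ┃          ┃
ediu┃▓▓  ▓▓  ▒▒  ████  ▓▓░░▓▓████ ┃──────────┨
riti┃████  ░░░░▒▒▓▓▓▓██▒▒▓▓▓▓██▒▒▓┃City  │Sta┃
ow  ┃████  ░░░░▒▒▓▓▓▓██▒▒▓▓▓▓██▒▒▓┃──────┼───┃
ediu┃██░░  ▓▓▒▒▓▓▓▓██  ░░████▓▓▓▓░┃Tokyo │Clo┃
igh ┃██░░  ▓▓▒▒▓▓▓▓██  ░░████▓▓▓▓░┃Sydney│Ina┃
ow  ┃░░░░░░▓▓██  ▓▓██    ▒▒██▓▓  ░┃London│Act┃
ediu┃░░░░░░▓▓██  ▓▓██    ▒▒██▓▓  ░┃NYC   │Pen┃
━━━━┃▓▓  ▓▓  ▒▒██▓▓▓▓▒▒  ▒▒       ┃NYC   │Ina┃
    ┃▓▓  ▓▓  ▒▒██▓▓▓▓▒▒  ▒▒       ┃━━━━━━━━━━┛
    ┃██▓▓  ██  ██▒▒▓▓░░▒▒▓▓██    █┃           
    ┃██▓▓  ██  ██▒▒▓▓░░▒▒▓▓██    █┃           
    ┗━━━━━━━━━━━━━━━━━━━━━━━━━━━━━┛           
                                              
                                              
                                              
                                              


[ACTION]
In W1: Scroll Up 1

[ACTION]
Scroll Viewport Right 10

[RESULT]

───┃ ImageViewer                 ┃            
w  ┠─────────────────────────────┨━━━━━━━━━━┓ 
gh ┃▓▓  ▓▓  ▒▒  ████  ▓▓░░▓▓████ ┃          ┃ 
diu┃▓▓  ▓▓  ▒▒  ████  ▓▓░░▓▓████ ┃──────────┨ 
iti┃████  ░░░░▒▒▓▓▓▓██▒▒▓▓▓▓██▒▒▓┃City  │Sta┃ 
w  ┃████  ░░░░▒▒▓▓▓▓██▒▒▓▓▓▓██▒▒▓┃──────┼───┃ 
diu┃██░░  ▓▓▒▒▓▓▓▓██  ░░████▓▓▓▓░┃Tokyo │Clo┃ 
gh ┃██░░  ▓▓▒▒▓▓▓▓██  ░░████▓▓▓▓░┃Sydney│Ina┃ 
w  ┃░░░░░░▓▓██  ▓▓██    ▒▒██▓▓  ░┃London│Act┃ 
diu┃░░░░░░▓▓██  ▓▓██    ▒▒██▓▓  ░┃NYC   │Pen┃ 
━━━┃▓▓  ▓▓  ▒▒██▓▓▓▓▒▒  ▒▒       ┃NYC   │Ina┃ 
   ┃▓▓  ▓▓  ▒▒██▓▓▓▓▒▒  ▒▒       ┃━━━━━━━━━━┛ 
   ┃██▓▓  ██  ██▒▒▓▓░░▒▒▓▓██    █┃            
   ┃██▓▓  ██  ██▒▒▓▓░░▒▒▓▓██    █┃            
   ┗━━━━━━━━━━━━━━━━━━━━━━━━━━━━━┛            
                                              
                                              
                                              
                                              


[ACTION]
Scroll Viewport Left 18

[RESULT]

    ┃─────┃ ImageViewer                 ┃     
    ┃Low  ┠─────────────────────────────┨━━━━━
    ┃High ┃▓▓  ▓▓  ▒▒  ████  ▓▓░░▓▓████ ┃     
    ┃Mediu┃▓▓  ▓▓  ▒▒  ████  ▓▓░░▓▓████ ┃─────
    ┃Criti┃████  ░░░░▒▒▓▓▓▓██▒▒▓▓▓▓██▒▒▓┃City 
    ┃Low  ┃████  ░░░░▒▒▓▓▓▓██▒▒▓▓▓▓██▒▒▓┃─────
    ┃Mediu┃██░░  ▓▓▒▒▓▓▓▓██  ░░████▓▓▓▓░┃Tokyo
    ┃High ┃██░░  ▓▓▒▒▓▓▓▓██  ░░████▓▓▓▓░┃Sydne
    ┃Low  ┃░░░░░░▓▓██  ▓▓██    ▒▒██▓▓  ░┃Londo
    ┃Mediu┃░░░░░░▓▓██  ▓▓██    ▒▒██▓▓  ░┃NYC  
    ┗━━━━━┃▓▓  ▓▓  ▒▒██▓▓▓▓▒▒  ▒▒       ┃NYC  
          ┃▓▓  ▓▓  ▒▒██▓▓▓▓▒▒  ▒▒       ┃━━━━━
          ┃██▓▓  ██  ██▒▒▓▓░░▒▒▓▓██    █┃     
          ┃██▓▓  ██  ██▒▒▓▓░░▒▒▓▓██    █┃     
          ┗━━━━━━━━━━━━━━━━━━━━━━━━━━━━━┛     
                                              
                                              
                                              
                                              
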